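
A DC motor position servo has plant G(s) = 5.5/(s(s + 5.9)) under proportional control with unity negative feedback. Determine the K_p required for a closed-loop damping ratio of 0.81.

Closed-loop characteristic equation: s² + 5.9s + K_p·5.5 = 0.
So ω_n = √(5.5K_p) and 2ζω_n = 5.9, giving ζ = 5.9/(2√(5.5K_p)).
Setting ζ = 0.81: √(5.5K_p) = 5.9/(2·0.81) = 3.642, so K_p = 13.26/5.5 = 2.41.

K_p = 2.41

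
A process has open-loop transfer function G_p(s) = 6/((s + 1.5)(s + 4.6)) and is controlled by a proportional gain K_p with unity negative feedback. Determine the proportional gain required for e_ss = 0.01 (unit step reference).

K_p = 114

The loop is type 0, so e_ss(step) = 1/(1 + K_pos) with K_pos = K_p·G_p(0).
G_p(0) = 0.8696. Require 1/(1 + K_p·0.8696) = 0.01, so 1 + 0.8696·K_p = 100.
K_p = (100 − 1)/0.8696 = 114.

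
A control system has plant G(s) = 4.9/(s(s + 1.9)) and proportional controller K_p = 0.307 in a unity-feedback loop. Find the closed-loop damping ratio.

ζ = 0.775

The closed-loop denominator is s(s+1.9) + 0.307·4.9 = s² + 1.9s + 1.504.
Matching s² + 2ζω_n s + ω_n²: ω_n = √1.504 = 1.226 rad/s and 2ζω_n = 1.9, so ζ = 1.9/(2·1.226) = 0.775.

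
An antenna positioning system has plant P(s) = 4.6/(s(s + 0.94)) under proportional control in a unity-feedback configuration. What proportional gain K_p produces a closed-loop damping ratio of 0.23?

Closed-loop characteristic equation: s² + 0.94s + K_p·4.6 = 0.
So ω_n = √(4.6K_p) and 2ζω_n = 0.94, giving ζ = 0.94/(2√(4.6K_p)).
Setting ζ = 0.23: √(4.6K_p) = 0.94/(2·0.23) = 2.043, so K_p = 4.176/4.6 = 0.908.

K_p = 0.908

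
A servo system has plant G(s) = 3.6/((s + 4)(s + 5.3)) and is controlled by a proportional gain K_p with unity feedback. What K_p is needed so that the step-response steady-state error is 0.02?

K_p = 289

Steady-state error for a unit step on this type-0 loop is 1/(1 + K_p·G(0)).
G(0) = 0.1698. Require 1/(1 + K_p·0.1698) = 0.02, so 1 + 0.1698·K_p = 50.
K_p = (50 − 1)/0.1698 = 289.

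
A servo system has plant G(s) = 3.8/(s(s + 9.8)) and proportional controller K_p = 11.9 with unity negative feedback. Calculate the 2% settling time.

T_s ≈ 0.816 s

The closed-loop denominator s² + 9.8s + 45.22 gives ω_n = √45.22 = 6.725 and ζ = 9.8/(2ω_n) = 0.7287.
2% settling time T_s ≈ 4/(ζω_n) = 4/4.9 = 0.816 s.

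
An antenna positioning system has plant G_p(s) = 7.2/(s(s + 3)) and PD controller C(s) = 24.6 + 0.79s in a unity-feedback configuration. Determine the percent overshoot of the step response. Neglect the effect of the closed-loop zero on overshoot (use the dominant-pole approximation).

Forward path: (24.6 + 0.79s)·7.2/(s(s+3)). The closed-loop characteristic equation is s² + (3 + 7.2·0.79)s + 7.2·24.6 = 0.
That is s² + 8.688s + 177.1 = 0, so ω_n = 13.31 rad/s and ζ = 8.688/(2·13.31) = 0.3264.
%OS = 100·exp(−πζ/√(1−ζ²)) = 33.8%.

33.8%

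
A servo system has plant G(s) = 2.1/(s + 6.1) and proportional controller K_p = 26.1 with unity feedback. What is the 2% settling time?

T_s ≈ 0.0657 s

Closed-loop transfer function: T(s) = K_p·G(s)/(1 + K_p·G(s)) = 54.81/(s + 6.1 + 54.81) = 54.81/(s + 60.91).
Time constant τ = 1/60.91 = 0.01642 s, so the 2% settling time is about 4τ = 0.0657 s.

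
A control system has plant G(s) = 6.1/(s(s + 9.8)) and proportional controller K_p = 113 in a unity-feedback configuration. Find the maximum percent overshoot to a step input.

55.1%

The closed-loop denominator s² + 9.8s + 689.3 gives ω_n = √689.3 = 26.25 and ζ = 9.8/(2ω_n) = 0.1866.
%OS = 100·exp(−πζ/√(1−ζ²)) = 100·exp(−π·0.1866/√0.9652) = 55.1%.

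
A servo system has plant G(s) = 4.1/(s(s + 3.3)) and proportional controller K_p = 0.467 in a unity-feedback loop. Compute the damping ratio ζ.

ζ = 1.19

1 + K_p·G(s) = 0 gives s² + 3.3s + 1.915 = 0.
Matching s² + 2ζω_n s + ω_n²: ω_n = √1.915 = 1.384 rad/s and 2ζω_n = 3.3, so ζ = 3.3/(2·1.384) = 1.19.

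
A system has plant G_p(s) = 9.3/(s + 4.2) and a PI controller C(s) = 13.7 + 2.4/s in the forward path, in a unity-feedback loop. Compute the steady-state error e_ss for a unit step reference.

The open loop C(s)G_p(s) has a pole at the origin (type 1), so the static position error constant is infinite and e_ss = 1/(1+∞) = 0.

0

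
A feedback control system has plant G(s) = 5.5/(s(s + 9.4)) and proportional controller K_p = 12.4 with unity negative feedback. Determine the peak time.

T_p = 0.463 s

From 1 + K_pG(s) = 0: s² + 9.4s + 68.2 = 0 ⇒ ω_n = 8.258, ζ = 0.5691.
Damped frequency ω_d = ω_n√(1−ζ²) = 6.79 rad/s, so peak time T_p = π/ω_d = 0.463 s.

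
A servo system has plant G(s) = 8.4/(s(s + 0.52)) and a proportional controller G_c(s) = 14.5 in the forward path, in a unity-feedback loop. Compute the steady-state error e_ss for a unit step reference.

The open loop G_c(s)G(s) has a pole at the origin (type 1), so the static position error constant is infinite and e_ss = 1/(1+∞) = 0.

0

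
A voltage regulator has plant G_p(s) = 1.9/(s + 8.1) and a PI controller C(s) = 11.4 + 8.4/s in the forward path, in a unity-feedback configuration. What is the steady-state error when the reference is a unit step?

0

The open loop C(s)G_p(s) has a pole at the origin (type 1), so the static position error constant is infinite and e_ss = 1/(1+∞) = 0.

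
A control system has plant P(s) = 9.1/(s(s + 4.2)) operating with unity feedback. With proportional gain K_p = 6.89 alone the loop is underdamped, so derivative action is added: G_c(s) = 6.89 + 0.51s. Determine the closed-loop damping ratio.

Forward path: (6.89 + 0.51s)·9.1/(s(s+4.2)). The closed-loop characteristic equation is s² + (4.2 + 9.1·0.51)s + 9.1·6.89 = 0.
That is s² + 8.841s + 62.7 = 0, so ω_n = 7.918 rad/s and ζ = 8.841/(2·7.918) = 0.5583.

ζ = 0.558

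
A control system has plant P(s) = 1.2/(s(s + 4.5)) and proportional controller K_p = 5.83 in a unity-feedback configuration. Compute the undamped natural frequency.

With unity feedback the closed-loop characteristic equation is s² + 4.5s + 5.83·1.2 = s² + 4.5s + 6.996 = 0.
So ω_n² = 6.996 ⇒ ω_n = 2.645 rad/s, and ζ = 4.5/(2ω_n) = 0.851.

ω_n = 2.64 rad/s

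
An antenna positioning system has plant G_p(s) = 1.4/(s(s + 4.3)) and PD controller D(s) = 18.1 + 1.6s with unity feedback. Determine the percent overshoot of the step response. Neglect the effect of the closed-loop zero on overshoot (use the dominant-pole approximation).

6.83%

Forward path: (18.1 + 1.6s)·1.4/(s(s+4.3)). The closed-loop characteristic equation is s² + (4.3 + 1.4·1.6)s + 1.4·18.1 = 0.
That is s² + 6.54s + 25.34 = 0, so ω_n = 5.034 rad/s and ζ = 6.54/(2·5.034) = 0.6496.
%OS = 100·exp(−πζ/√(1−ζ²)) = 6.83%.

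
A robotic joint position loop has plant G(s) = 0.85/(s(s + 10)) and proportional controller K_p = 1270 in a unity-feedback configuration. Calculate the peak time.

The closed-loop denominator s² + 10s + 1080 gives ω_n = √1080 = 32.86 and ζ = 10/(2ω_n) = 0.1522.
Damped frequency ω_d = ω_n√(1−ζ²) = 32.47 rad/s, so peak time T_p = π/ω_d = 0.0967 s.

T_p = 0.0967 s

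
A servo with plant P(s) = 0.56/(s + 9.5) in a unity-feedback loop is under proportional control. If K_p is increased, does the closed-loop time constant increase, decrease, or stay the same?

The closed-loop bandwidth 9.5+K_p·0.56 grows with K_p, so τ shrinks.

decrease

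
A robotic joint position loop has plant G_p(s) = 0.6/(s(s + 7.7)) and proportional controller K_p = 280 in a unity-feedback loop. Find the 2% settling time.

T_s ≈ 1.04 s

Closed-loop characteristic equation: s² + 7.7s + 168 = 0, so ω_n = 12.96 rad/s and ζ = 7.7/(2·12.96) = 0.297.
2% settling time T_s ≈ 4/(ζω_n) = 4/3.85 = 1.04 s.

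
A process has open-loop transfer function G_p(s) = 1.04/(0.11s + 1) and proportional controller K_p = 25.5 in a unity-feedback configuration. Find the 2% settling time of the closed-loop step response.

T_s ≈ 0.016 s

Closed loop: T(s) = K_p·G_p/(1+K_p·G_p) = 26.52/(0.11s + 1 + 26.52), with pole at s = −(1 + 26.52)/0.11 = −250.2.
τ = 1/250.2 = 0.003997 s, so 2% settling time ≈ 4τ = 0.016 s.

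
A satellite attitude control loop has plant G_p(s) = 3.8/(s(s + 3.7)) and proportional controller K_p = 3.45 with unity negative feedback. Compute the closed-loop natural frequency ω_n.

ω_n = 3.62 rad/s

With unity feedback the closed-loop characteristic equation is s² + 3.7s + 3.45·3.8 = s² + 3.7s + 13.11 = 0.
So ω_n² = 13.11 ⇒ ω_n = 3.621 rad/s, and ζ = 3.7/(2ω_n) = 0.511.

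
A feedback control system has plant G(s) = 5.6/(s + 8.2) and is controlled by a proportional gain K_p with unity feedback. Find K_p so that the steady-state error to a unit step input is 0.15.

Steady-state error for a unit step on this type-0 loop is 1/(1 + K_p·G(0)).
G(0) = 0.6829. Require 1/(1 + K_p·0.6829) = 0.15, so 1 + 0.6829·K_p = 6.667.
K_p = (6.667 − 1)/0.6829 = 8.3.

K_p = 8.3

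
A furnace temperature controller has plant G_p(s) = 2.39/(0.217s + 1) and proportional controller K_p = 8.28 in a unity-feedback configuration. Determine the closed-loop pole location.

Closed loop: T(s) = K_p·G_p/(1+K_p·G_p) = 19.79/(0.217s + 1 + 19.79), with pole at s = −(1 + 19.79)/0.217 = −95.8.

s = -95.8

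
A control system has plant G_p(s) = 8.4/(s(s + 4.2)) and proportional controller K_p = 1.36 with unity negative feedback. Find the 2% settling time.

The closed-loop denominator s² + 4.2s + 11.42 gives ω_n = √11.42 = 3.38 and ζ = 4.2/(2ω_n) = 0.6213.
2% settling time T_s ≈ 4/(ζω_n) = 4/2.1 = 1.9 s.

T_s ≈ 1.9 s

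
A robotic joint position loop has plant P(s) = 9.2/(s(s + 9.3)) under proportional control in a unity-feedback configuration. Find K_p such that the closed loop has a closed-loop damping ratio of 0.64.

K_p = 5.74

Closed-loop characteristic equation: s² + 9.3s + K_p·9.2 = 0.
So ω_n = √(9.2K_p) and 2ζω_n = 9.3, giving ζ = 9.3/(2√(9.2K_p)).
Setting ζ = 0.64: √(9.2K_p) = 9.3/(2·0.64) = 7.266, so K_p = 52.79/9.2 = 5.74.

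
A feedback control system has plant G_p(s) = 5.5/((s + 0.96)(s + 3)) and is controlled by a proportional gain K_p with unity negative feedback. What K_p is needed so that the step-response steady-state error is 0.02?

Steady-state error for a unit step on this type-0 loop is 1/(1 + K_p·G_p(0)).
G_p(0) = 1.91. Require 1/(1 + K_p·1.91) = 0.02, so 1 + 1.91·K_p = 50.
K_p = (50 − 1)/1.91 = 25.7.

K_p = 25.7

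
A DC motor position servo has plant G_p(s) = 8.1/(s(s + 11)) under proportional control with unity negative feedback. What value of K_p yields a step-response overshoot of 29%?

From %OS = 100·exp(−πζ/√(1−ζ²)) = 29%, ζ = −ln(0.29)/√(π²+ln²(0.29)) = 0.3666.
Characteristic equation s² + 11s + 8.1K_p = 0 gives ζ = 11/(2√(8.1K_p)).
Setting ζ = 0.3666: √(8.1K_p) = 11/(2·0.3666) = 15, so K_p = 225.1/8.1 = 27.8.

K_p = 27.8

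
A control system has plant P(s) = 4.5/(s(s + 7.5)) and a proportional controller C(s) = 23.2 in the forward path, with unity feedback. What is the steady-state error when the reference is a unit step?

0

The open loop C(s)P(s) has a pole at the origin (type 1), so the static position error constant is infinite and e_ss = 1/(1+∞) = 0.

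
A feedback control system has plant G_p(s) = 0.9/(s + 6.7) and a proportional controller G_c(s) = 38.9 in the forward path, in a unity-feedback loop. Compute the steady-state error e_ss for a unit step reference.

0.161

The loop is type 0. Static position error constant K_pos = G_c(0)·G_p(0) = 38.9·0.1343 = 5.225.
Steady-state error to a unit step: e_ss = 1/(1+K_pos) = 1/6.225 = 0.161.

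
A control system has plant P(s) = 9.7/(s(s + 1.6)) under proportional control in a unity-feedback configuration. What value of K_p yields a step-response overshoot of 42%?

From %OS = 100·exp(−πζ/√(1−ζ²)) = 42%, ζ = −ln(0.42)/√(π²+ln²(0.42)) = 0.2662.
Characteristic equation s² + 1.6s + 9.7K_p = 0 gives ζ = 1.6/(2√(9.7K_p)).
Setting ζ = 0.2662: √(9.7K_p) = 1.6/(2·0.2662) = 3.006, so K_p = 9.033/9.7 = 0.931.

K_p = 0.931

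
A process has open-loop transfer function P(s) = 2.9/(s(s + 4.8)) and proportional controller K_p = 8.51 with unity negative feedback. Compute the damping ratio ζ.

1 + K_p·P(s) = 0 gives s² + 4.8s + 24.68 = 0.
So ω_n² = 24.68 ⇒ ω_n = 4.968 rad/s, and ζ = 4.8/(2ω_n) = 0.483.

ζ = 0.483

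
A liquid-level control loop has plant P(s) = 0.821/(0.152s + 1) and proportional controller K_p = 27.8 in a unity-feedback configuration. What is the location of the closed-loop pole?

s = -156.7

Closed loop: T(s) = K_p·P/(1+K_p·P) = 22.82/(0.152s + 1 + 22.82), with pole at s = −(1 + 22.82)/0.152 = −156.7.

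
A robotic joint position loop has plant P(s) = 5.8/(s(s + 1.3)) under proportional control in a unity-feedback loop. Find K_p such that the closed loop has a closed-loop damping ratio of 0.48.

Closed-loop characteristic equation: s² + 1.3s + K_p·5.8 = 0.
So ω_n = √(5.8K_p) and 2ζω_n = 1.3, giving ζ = 1.3/(2√(5.8K_p)).
Setting ζ = 0.48: √(5.8K_p) = 1.3/(2·0.48) = 1.354, so K_p = 1.834/5.8 = 0.316.

K_p = 0.316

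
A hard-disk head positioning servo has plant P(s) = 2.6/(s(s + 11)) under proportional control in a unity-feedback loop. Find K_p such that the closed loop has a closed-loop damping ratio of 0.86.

K_p = 15.7

Closed-loop characteristic equation: s² + 11s + K_p·2.6 = 0.
So ω_n = √(2.6K_p) and 2ζω_n = 11, giving ζ = 11/(2√(2.6K_p)).
Setting ζ = 0.86: √(2.6K_p) = 11/(2·0.86) = 6.395, so K_p = 40.9/2.6 = 15.7.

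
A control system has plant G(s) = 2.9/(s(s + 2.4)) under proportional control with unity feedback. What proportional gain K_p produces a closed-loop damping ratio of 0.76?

K_p = 0.86

Closed-loop characteristic equation: s² + 2.4s + K_p·2.9 = 0.
So ω_n = √(2.9K_p) and 2ζω_n = 2.4, giving ζ = 2.4/(2√(2.9K_p)).
Setting ζ = 0.76: √(2.9K_p) = 2.4/(2·0.76) = 1.579, so K_p = 2.493/2.9 = 0.86.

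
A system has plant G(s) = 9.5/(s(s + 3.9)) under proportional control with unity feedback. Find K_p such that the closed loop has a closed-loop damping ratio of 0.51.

K_p = 1.54

Closed-loop characteristic equation: s² + 3.9s + K_p·9.5 = 0.
So ω_n = √(9.5K_p) and 2ζω_n = 3.9, giving ζ = 3.9/(2√(9.5K_p)).
Setting ζ = 0.51: √(9.5K_p) = 3.9/(2·0.51) = 3.824, so K_p = 14.62/9.5 = 1.54.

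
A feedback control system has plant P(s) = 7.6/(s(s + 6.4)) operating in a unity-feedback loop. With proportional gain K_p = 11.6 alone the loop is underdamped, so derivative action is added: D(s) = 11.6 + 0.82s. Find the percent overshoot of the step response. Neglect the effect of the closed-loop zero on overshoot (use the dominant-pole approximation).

5.75%

Forward path: (11.6 + 0.82s)·7.6/(s(s+6.4)). The closed-loop characteristic equation is s² + (6.4 + 7.6·0.82)s + 7.6·11.6 = 0.
That is s² + 12.63s + 88.16 = 0, so ω_n = 9.389 rad/s and ζ = 12.63/(2·9.389) = 0.6727.
%OS = 100·exp(−πζ/√(1−ζ²)) = 5.75%.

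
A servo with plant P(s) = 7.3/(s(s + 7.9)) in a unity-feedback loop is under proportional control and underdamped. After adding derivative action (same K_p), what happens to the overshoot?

decrease

The derivative term adds K·K_d to the s-coefficient of the characteristic equation, raising 2ζω_n while ω_n is unchanged; ζ increases, so overshoot decreases.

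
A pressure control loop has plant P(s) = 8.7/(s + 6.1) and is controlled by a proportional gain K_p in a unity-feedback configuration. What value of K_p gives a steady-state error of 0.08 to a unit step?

K_p = 8.06

For a type-0 loop with proportional control, e_ss = 1/(1 + K_p·P(0)).
P(0) = 1.426. Require 1/(1 + K_p·1.426) = 0.08, so 1 + 1.426·K_p = 12.5.
K_p = (12.5 − 1)/1.426 = 8.06.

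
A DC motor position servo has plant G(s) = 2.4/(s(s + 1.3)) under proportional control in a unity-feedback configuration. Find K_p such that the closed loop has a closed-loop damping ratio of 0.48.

Closed-loop characteristic equation: s² + 1.3s + K_p·2.4 = 0.
So ω_n = √(2.4K_p) and 2ζω_n = 1.3, giving ζ = 1.3/(2√(2.4K_p)).
Setting ζ = 0.48: √(2.4K_p) = 1.3/(2·0.48) = 1.354, so K_p = 1.834/2.4 = 0.764.

K_p = 0.764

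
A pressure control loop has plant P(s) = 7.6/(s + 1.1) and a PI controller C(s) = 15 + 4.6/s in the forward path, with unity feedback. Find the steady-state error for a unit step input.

0

The open loop C(s)P(s) has a pole at the origin (type 1), so the static position error constant is infinite and e_ss = 1/(1+∞) = 0.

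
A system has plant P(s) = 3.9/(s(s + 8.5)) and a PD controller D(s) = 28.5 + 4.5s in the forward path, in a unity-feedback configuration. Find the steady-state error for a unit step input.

The open loop D(s)P(s) has a pole at the origin (type 1), so the static position error constant is infinite and e_ss = 1/(1+∞) = 0.

0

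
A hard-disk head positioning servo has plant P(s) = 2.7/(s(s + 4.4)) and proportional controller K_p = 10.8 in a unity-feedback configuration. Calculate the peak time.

The closed-loop denominator s² + 4.4s + 29.16 gives ω_n = √29.16 = 5.4 and ζ = 4.4/(2ω_n) = 0.4074.
Damped frequency ω_d = ω_n√(1−ζ²) = 4.932 rad/s, so peak time T_p = π/ω_d = 0.637 s.

T_p = 0.637 s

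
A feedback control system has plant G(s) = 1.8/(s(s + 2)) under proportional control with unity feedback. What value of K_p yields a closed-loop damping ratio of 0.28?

K_p = 7.09

Closed-loop characteristic equation: s² + 2s + K_p·1.8 = 0.
So ω_n = √(1.8K_p) and 2ζω_n = 2, giving ζ = 2/(2√(1.8K_p)).
Setting ζ = 0.28: √(1.8K_p) = 2/(2·0.28) = 3.571, so K_p = 12.76/1.8 = 7.09.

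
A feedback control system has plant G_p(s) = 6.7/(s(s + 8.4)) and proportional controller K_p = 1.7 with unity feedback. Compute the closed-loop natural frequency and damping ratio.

The closed-loop denominator is s(s+8.4) + 1.7·6.7 = s² + 8.4s + 11.39.
So ω_n² = 11.39 ⇒ ω_n = 3.375 rad/s, and ζ = 8.4/(2ω_n) = 1.24.

ω_n = 3.37 rad/s, ζ = 1.24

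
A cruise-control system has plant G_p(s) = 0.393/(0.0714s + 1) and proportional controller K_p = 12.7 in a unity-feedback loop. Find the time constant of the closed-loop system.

Closed loop: T(s) = K_p·G_p/(1+K_p·G_p) = 4.991/(0.0714s + 1 + 4.991), with pole at s = −(1 + 4.991)/0.0714 = −83.91.
Closed-loop time constant τ = 1/83.91 = 0.0119 s.

τ = 0.0119 s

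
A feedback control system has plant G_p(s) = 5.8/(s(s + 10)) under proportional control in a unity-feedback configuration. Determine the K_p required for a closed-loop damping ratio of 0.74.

K_p = 7.87

Closed-loop characteristic equation: s² + 10s + K_p·5.8 = 0.
So ω_n = √(5.8K_p) and 2ζω_n = 10, giving ζ = 10/(2√(5.8K_p)).
Setting ζ = 0.74: √(5.8K_p) = 10/(2·0.74) = 6.757, so K_p = 45.65/5.8 = 7.87.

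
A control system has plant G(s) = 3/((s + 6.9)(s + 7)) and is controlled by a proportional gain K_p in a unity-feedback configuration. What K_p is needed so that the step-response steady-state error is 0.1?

K_p = 145

For a type-0 loop with proportional control, e_ss = 1/(1 + K_p·G(0)).
G(0) = 0.06211. Require 1/(1 + K_p·0.06211) = 0.1, so 1 + 0.06211·K_p = 10.
K_p = (10 − 1)/0.06211 = 145.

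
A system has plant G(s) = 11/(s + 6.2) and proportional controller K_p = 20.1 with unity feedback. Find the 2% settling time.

T_s ≈ 0.0176 s

Closed-loop transfer function: T(s) = K_p·G(s)/(1 + K_p·G(s)) = 221.1/(s + 6.2 + 221.1) = 221.1/(s + 227.3).
Time constant τ = 1/227.3 = 0.004399 s, so the 2% settling time is about 4τ = 0.0176 s.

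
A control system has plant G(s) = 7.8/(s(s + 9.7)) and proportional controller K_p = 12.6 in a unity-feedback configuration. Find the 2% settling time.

The closed-loop denominator s² + 9.7s + 98.28 gives ω_n = √98.28 = 9.914 and ζ = 9.7/(2ω_n) = 0.4892.
2% settling time T_s ≈ 4/(ζω_n) = 4/4.85 = 0.825 s.

T_s ≈ 0.825 s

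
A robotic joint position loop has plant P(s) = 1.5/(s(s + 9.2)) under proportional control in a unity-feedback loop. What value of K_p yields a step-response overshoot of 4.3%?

K_p = 28.2

From %OS = 100·exp(−πζ/√(1−ζ²)) = 4.3%, ζ = −ln(0.043)/√(π²+ln²(0.043)) = 0.7077.
Characteristic equation s² + 9.2s + 1.5K_p = 0 gives ζ = 9.2/(2√(1.5K_p)).
Setting ζ = 0.7077: √(1.5K_p) = 9.2/(2·0.7077) = 6.5, so K_p = 42.25/1.5 = 28.2.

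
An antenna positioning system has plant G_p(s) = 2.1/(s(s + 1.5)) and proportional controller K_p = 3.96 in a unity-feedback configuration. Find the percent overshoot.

42.9%

From 1 + K_pG_p(s) = 0: s² + 1.5s + 8.316 = 0 ⇒ ω_n = 2.884, ζ = 0.2601.
%OS = 100·exp(−πζ/√(1−ζ²)) = 100·exp(−π·0.2601/√0.9324) = 42.9%.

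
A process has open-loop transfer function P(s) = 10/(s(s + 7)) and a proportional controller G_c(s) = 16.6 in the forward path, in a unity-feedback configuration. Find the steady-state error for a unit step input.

The open loop G_c(s)P(s) has a pole at the origin (type 1), so the static position error constant is infinite and e_ss = 1/(1+∞) = 0.

0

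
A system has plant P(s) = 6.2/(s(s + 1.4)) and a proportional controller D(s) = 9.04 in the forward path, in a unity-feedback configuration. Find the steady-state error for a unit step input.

0

The open loop D(s)P(s) has a pole at the origin (type 1), so the static position error constant is infinite and e_ss = 1/(1+∞) = 0.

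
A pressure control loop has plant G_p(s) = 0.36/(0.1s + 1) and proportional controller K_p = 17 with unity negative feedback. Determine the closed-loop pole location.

Closed loop: T(s) = K_p·G_p/(1+K_p·G_p) = 6.12/(0.1s + 1 + 6.12), with pole at s = −(1 + 6.12)/0.1 = −71.2.

s = -71.2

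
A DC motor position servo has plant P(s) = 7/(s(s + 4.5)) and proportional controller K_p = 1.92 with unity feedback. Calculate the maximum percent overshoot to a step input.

From 1 + K_pP(s) = 0: s² + 4.5s + 13.44 = 0 ⇒ ω_n = 3.666, ζ = 0.6137.
%OS = 100·exp(−πζ/√(1−ζ²)) = 100·exp(−π·0.6137/√0.6233) = 8.7%.

8.7%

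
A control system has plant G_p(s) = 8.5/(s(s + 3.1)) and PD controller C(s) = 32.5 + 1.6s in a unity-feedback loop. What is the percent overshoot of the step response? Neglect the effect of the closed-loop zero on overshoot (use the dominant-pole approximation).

Forward path: (32.5 + 1.6s)·8.5/(s(s+3.1)). The closed-loop characteristic equation is s² + (3.1 + 8.5·1.6)s + 8.5·32.5 = 0.
That is s² + 16.7s + 276.2 = 0, so ω_n = 16.62 rad/s and ζ = 16.7/(2·16.62) = 0.5024.
%OS = 100·exp(−πζ/√(1−ζ²)) = 16.1%.

16.1%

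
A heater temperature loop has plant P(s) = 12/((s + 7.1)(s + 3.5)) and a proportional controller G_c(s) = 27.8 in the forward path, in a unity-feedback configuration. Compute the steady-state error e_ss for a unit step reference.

0.0693

The loop is type 0. Static position error constant K_pos = G_c(0)·P(0) = 27.8·0.4829 = 13.42.
Steady-state error to a unit step: e_ss = 1/(1+K_pos) = 1/14.42 = 0.0693.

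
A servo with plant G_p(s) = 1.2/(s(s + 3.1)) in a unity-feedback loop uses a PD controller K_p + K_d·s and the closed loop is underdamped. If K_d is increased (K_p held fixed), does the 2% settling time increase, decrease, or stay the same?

decrease

Characteristic equation s² + (3.1 + 1.2K_d)s + 1.2K_p = 0: raising K_d increases ζω_n = (3.1+1.2K_d)/2 while the loop stays underdamped, so T_s ≈ 4/(ζω_n) decreases.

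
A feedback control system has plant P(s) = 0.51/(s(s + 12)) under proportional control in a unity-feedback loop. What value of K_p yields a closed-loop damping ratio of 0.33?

Closed-loop characteristic equation: s² + 12s + K_p·0.51 = 0.
So ω_n = √(0.51K_p) and 2ζω_n = 12, giving ζ = 12/(2√(0.51K_p)).
Setting ζ = 0.33: √(0.51K_p) = 12/(2·0.33) = 18.18, so K_p = 330.6/0.51 = 648.

K_p = 648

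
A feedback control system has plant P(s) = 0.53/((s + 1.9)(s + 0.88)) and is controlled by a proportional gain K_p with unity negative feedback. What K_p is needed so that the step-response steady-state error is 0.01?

K_p = 312

Steady-state error for a unit step on this type-0 loop is 1/(1 + K_p·P(0)).
P(0) = 0.317. Require 1/(1 + K_p·0.317) = 0.01, so 1 + 0.317·K_p = 100.
K_p = (100 − 1)/0.317 = 312.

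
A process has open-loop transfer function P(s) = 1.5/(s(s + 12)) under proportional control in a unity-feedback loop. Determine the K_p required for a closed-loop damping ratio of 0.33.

K_p = 220

Closed-loop characteristic equation: s² + 12s + K_p·1.5 = 0.
So ω_n = √(1.5K_p) and 2ζω_n = 12, giving ζ = 12/(2√(1.5K_p)).
Setting ζ = 0.33: √(1.5K_p) = 12/(2·0.33) = 18.18, so K_p = 330.6/1.5 = 220.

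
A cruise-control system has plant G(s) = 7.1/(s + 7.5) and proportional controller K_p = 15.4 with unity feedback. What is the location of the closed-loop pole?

Closed-loop transfer function: T(s) = K_p·G(s)/(1 + K_p·G(s)) = 109.3/(s + 7.5 + 109.3) = 109.3/(s + 116.8).
The closed-loop pole is at s = −116.8.

s = -116.8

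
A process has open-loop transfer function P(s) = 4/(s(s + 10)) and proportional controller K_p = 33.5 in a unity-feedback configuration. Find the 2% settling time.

T_s ≈ 0.8 s

Closed-loop characteristic equation: s² + 10s + 134 = 0, so ω_n = 11.58 rad/s and ζ = 10/(2·11.58) = 0.4319.
2% settling time T_s ≈ 4/(ζω_n) = 4/5 = 0.8 s.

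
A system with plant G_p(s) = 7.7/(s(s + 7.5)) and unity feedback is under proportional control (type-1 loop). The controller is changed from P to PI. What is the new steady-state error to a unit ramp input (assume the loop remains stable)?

The integrator raises the loop to type 2, so K_v → ∞ and e_ss to a ramp is zero.

0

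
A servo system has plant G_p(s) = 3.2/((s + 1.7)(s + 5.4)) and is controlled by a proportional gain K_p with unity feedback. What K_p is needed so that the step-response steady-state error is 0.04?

Steady-state error for a unit step on this type-0 loop is 1/(1 + K_p·G_p(0)).
G_p(0) = 0.3486. Require 1/(1 + K_p·0.3486) = 0.04, so 1 + 0.3486·K_p = 25.
K_p = (25 − 1)/0.3486 = 68.8.

K_p = 68.8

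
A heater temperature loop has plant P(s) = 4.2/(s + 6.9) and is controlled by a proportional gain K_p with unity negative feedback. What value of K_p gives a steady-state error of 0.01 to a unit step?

The loop is type 0, so e_ss(step) = 1/(1 + K_pos) with K_pos = K_p·P(0).
P(0) = 0.6087. Require 1/(1 + K_p·0.6087) = 0.01, so 1 + 0.6087·K_p = 100.
K_p = (100 − 1)/0.6087 = 163.

K_p = 163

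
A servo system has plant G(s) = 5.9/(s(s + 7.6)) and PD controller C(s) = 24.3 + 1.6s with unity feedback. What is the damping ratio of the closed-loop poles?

Forward path: (24.3 + 1.6s)·5.9/(s(s+7.6)). The closed-loop characteristic equation is s² + (7.6 + 5.9·1.6)s + 5.9·24.3 = 0.
That is s² + 17.04s + 143.4 = 0, so ω_n = 11.97 rad/s and ζ = 17.04/(2·11.97) = 0.7116.

ζ = 0.712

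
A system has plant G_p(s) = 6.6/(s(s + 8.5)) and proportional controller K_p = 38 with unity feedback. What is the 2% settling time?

T_s ≈ 0.941 s

Closed-loop characteristic equation: s² + 8.5s + 250.8 = 0, so ω_n = 15.84 rad/s and ζ = 8.5/(2·15.84) = 0.2684.
2% settling time T_s ≈ 4/(ζω_n) = 4/4.25 = 0.941 s.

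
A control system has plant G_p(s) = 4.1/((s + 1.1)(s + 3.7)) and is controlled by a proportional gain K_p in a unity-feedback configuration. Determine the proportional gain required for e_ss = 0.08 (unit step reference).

For a type-0 loop with proportional control, e_ss = 1/(1 + K_p·G_p(0)).
G_p(0) = 1.007. Require 1/(1 + K_p·1.007) = 0.08, so 1 + 1.007·K_p = 12.5.
K_p = (12.5 − 1)/1.007 = 11.4.

K_p = 11.4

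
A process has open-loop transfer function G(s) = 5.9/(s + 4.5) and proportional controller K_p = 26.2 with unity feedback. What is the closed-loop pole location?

Closed-loop transfer function: T(s) = K_p·G(s)/(1 + K_p·G(s)) = 154.6/(s + 4.5 + 154.6) = 154.6/(s + 159.1).
The closed-loop pole is at s = −159.1.

s = -159.1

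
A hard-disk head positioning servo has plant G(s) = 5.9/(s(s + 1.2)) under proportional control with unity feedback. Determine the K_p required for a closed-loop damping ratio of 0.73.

K_p = 0.114

Closed-loop characteristic equation: s² + 1.2s + K_p·5.9 = 0.
So ω_n = √(5.9K_p) and 2ζω_n = 1.2, giving ζ = 1.2/(2√(5.9K_p)).
Setting ζ = 0.73: √(5.9K_p) = 1.2/(2·0.73) = 0.8219, so K_p = 0.6755/5.9 = 0.114.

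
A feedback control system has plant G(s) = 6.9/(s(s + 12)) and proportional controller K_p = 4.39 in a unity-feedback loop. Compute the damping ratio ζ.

ζ = 1.09

With unity feedback the closed-loop characteristic equation is s² + 12s + 4.39·6.9 = s² + 12s + 30.29 = 0.
Matching s² + 2ζω_n s + ω_n²: ω_n = √30.29 = 5.504 rad/s and 2ζω_n = 12, so ζ = 12/(2·5.504) = 1.09.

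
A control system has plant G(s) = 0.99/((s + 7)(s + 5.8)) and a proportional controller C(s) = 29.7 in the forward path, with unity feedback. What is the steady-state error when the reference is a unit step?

0.58

The loop is type 0. Static position error constant K_pos = C(0)·G(0) = 29.7·0.02438 = 0.7242.
Steady-state error to a unit step: e_ss = 1/(1+K_pos) = 1/1.724 = 0.58.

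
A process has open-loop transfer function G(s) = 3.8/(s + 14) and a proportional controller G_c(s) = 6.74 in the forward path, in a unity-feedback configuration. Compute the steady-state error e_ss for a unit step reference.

0.353

The loop is type 0. Static position error constant K_pos = G_c(0)·G(0) = 6.74·0.2714 = 1.829.
Steady-state error to a unit step: e_ss = 1/(1+K_pos) = 1/2.829 = 0.353.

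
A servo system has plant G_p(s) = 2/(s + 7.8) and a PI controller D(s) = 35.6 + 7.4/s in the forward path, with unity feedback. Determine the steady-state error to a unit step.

0

The open loop D(s)G_p(s) has a pole at the origin (type 1), so the static position error constant is infinite and e_ss = 1/(1+∞) = 0.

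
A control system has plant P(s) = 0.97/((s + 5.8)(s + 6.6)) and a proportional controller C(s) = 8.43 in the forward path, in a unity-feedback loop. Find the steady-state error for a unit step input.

The loop is type 0. Static position error constant K_pos = C(0)·P(0) = 8.43·0.02534 = 0.2136.
Steady-state error to a unit step: e_ss = 1/(1+K_pos) = 1/1.214 = 0.824.

0.824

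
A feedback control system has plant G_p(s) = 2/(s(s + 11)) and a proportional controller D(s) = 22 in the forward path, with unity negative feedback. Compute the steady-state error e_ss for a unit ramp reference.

0.25

The loop has one pole at the origin (type 1). Velocity error constant K_v = lim_{s→0} s·D(s)G_p(s) = 22·2/11 = 4.
Steady-state error to a unit ramp: e_ss = 1/K_v = 0.25.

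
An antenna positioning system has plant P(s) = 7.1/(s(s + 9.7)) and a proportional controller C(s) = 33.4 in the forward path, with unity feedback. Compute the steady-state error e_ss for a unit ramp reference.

0.0409

The loop has one pole at the origin (type 1). Velocity error constant K_v = lim_{s→0} s·C(s)P(s) = 33.4·7.1/9.7 = 24.45.
Steady-state error to a unit ramp: e_ss = 1/K_v = 0.0409.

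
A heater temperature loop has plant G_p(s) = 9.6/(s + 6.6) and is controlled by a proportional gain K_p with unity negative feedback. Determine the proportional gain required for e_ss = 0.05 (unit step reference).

K_p = 13.1

Steady-state error for a unit step on this type-0 loop is 1/(1 + K_p·G_p(0)).
G_p(0) = 1.455. Require 1/(1 + K_p·1.455) = 0.05, so 1 + 1.455·K_p = 20.
K_p = (20 − 1)/1.455 = 13.1.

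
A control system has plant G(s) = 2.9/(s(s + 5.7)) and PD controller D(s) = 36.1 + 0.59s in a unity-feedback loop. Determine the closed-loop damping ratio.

Forward path: (36.1 + 0.59s)·2.9/(s(s+5.7)). The closed-loop characteristic equation is s² + (5.7 + 2.9·0.59)s + 2.9·36.1 = 0.
That is s² + 7.411s + 104.7 = 0, so ω_n = 10.23 rad/s and ζ = 7.411/(2·10.23) = 0.3622.

ζ = 0.362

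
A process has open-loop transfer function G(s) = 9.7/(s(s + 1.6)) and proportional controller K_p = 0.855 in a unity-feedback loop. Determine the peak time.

T_p = 1.14 s

Closed-loop characteristic equation: s² + 1.6s + 8.293 = 0, so ω_n = 2.88 rad/s and ζ = 1.6/(2·2.88) = 0.2778.
Damped frequency ω_d = ω_n√(1−ζ²) = 2.766 rad/s, so peak time T_p = π/ω_d = 1.14 s.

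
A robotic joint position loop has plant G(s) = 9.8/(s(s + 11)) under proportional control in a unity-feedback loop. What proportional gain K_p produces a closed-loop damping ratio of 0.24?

K_p = 53.6

Closed-loop characteristic equation: s² + 11s + K_p·9.8 = 0.
So ω_n = √(9.8K_p) and 2ζω_n = 11, giving ζ = 11/(2√(9.8K_p)).
Setting ζ = 0.24: √(9.8K_p) = 11/(2·0.24) = 22.92, so K_p = 525.2/9.8 = 53.6.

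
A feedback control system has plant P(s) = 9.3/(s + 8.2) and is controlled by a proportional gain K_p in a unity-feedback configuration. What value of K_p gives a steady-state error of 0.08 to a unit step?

K_p = 10.1

The loop is type 0, so e_ss(step) = 1/(1 + K_pos) with K_pos = K_p·P(0).
P(0) = 1.134. Require 1/(1 + K_p·1.134) = 0.08, so 1 + 1.134·K_p = 12.5.
K_p = (12.5 − 1)/1.134 = 10.1.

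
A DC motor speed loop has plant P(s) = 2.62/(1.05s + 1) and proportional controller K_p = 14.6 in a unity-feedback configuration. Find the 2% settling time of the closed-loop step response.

Closed loop: T(s) = K_p·P/(1+K_p·P) = 38.25/(1.05s + 1 + 38.25), with pole at s = −(1 + 38.25)/1.05 = −37.38.
τ = 1/37.38 = 0.02675 s, so 2% settling time ≈ 4τ = 0.107 s.

T_s ≈ 0.107 s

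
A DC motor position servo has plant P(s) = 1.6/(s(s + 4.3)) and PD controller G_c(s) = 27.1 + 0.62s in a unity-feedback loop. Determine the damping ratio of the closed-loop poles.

Forward path: (27.1 + 0.62s)·1.6/(s(s+4.3)). The closed-loop characteristic equation is s² + (4.3 + 1.6·0.62)s + 1.6·27.1 = 0.
That is s² + 5.292s + 43.36 = 0, so ω_n = 6.585 rad/s and ζ = 5.292/(2·6.585) = 0.4018.

ζ = 0.402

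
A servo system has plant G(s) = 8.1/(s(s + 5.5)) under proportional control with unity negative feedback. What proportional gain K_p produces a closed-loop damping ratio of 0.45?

K_p = 4.61

Closed-loop characteristic equation: s² + 5.5s + K_p·8.1 = 0.
So ω_n = √(8.1K_p) and 2ζω_n = 5.5, giving ζ = 5.5/(2√(8.1K_p)).
Setting ζ = 0.45: √(8.1K_p) = 5.5/(2·0.45) = 6.111, so K_p = 37.35/8.1 = 4.61.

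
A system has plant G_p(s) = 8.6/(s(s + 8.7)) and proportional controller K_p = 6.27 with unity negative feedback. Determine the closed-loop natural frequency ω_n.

1 + K_p·G_p(s) = 0 gives s² + 8.7s + 53.92 = 0.
Matching s² + 2ζω_n s + ω_n²: ω_n = √53.92 = 7.343 rad/s and 2ζω_n = 8.7, so ζ = 8.7/(2·7.343) = 0.592.

ω_n = 7.34 rad/s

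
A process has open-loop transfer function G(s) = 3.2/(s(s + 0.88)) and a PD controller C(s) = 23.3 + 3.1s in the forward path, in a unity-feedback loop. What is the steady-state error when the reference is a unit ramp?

The loop has one pole at the origin (type 1). Velocity error constant K_v = lim_{s→0} s·C(s)G(s) = 23.3·3.2/0.88 = 84.73.
Steady-state error to a unit ramp: e_ss = 1/K_v = 0.0118.

0.0118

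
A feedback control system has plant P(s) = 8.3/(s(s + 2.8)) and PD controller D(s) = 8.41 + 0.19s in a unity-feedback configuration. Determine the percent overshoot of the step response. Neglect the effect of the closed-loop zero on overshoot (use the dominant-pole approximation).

42.6%

Forward path: (8.41 + 0.19s)·8.3/(s(s+2.8)). The closed-loop characteristic equation is s² + (2.8 + 8.3·0.19)s + 8.3·8.41 = 0.
That is s² + 4.377s + 69.8 = 0, so ω_n = 8.355 rad/s and ζ = 4.377/(2·8.355) = 0.2619.
%OS = 100·exp(−πζ/√(1−ζ²)) = 42.6%.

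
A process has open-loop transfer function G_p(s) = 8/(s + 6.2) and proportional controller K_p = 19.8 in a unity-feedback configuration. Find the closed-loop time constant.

Closed-loop transfer function: T(s) = K_p·G_p(s)/(1 + K_p·G_p(s)) = 158.4/(s + 6.2 + 158.4) = 158.4/(s + 164.6).
Time constant τ = 1/164.6 = 0.00608 s.

τ = 0.00608 s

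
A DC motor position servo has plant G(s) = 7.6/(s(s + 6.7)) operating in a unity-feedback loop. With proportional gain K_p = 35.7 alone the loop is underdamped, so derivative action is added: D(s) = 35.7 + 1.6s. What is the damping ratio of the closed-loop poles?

Forward path: (35.7 + 1.6s)·7.6/(s(s+6.7)). The closed-loop characteristic equation is s² + (6.7 + 7.6·1.6)s + 7.6·35.7 = 0.
That is s² + 18.86s + 271.3 = 0, so ω_n = 16.47 rad/s and ζ = 18.86/(2·16.47) = 0.5725.

ζ = 0.572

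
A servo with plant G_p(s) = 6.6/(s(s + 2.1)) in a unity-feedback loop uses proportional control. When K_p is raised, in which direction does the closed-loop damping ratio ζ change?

decrease

ζ = 2.1/(2√(6.6K_p)); increasing K_p raises the denominator, so ζ falls.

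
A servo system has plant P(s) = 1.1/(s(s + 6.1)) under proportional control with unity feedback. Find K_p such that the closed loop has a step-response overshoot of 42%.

K_p = 119

From %OS = 100·exp(−πζ/√(1−ζ²)) = 42%, ζ = −ln(0.42)/√(π²+ln²(0.42)) = 0.2662.
Characteristic equation s² + 6.1s + 1.1K_p = 0 gives ζ = 6.1/(2√(1.1K_p)).
Setting ζ = 0.2662: √(1.1K_p) = 6.1/(2·0.2662) = 11.46, so K_p = 131.3/1.1 = 119.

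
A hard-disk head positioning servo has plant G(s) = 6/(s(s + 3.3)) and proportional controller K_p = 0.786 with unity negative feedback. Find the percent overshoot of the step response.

The closed-loop denominator s² + 3.3s + 4.716 gives ω_n = √4.716 = 2.172 and ζ = 3.3/(2ω_n) = 0.7598.
%OS = 100·exp(−πζ/√(1−ζ²)) = 100·exp(−π·0.7598/√0.4227) = 2.54%.

2.54%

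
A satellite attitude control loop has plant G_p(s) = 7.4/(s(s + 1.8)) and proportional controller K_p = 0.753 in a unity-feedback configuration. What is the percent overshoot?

Closed-loop characteristic equation: s² + 1.8s + 5.572 = 0, so ω_n = 2.361 rad/s and ζ = 1.8/(2·2.361) = 0.3813.
%OS = 100·exp(−πζ/√(1−ζ²)) = 100·exp(−π·0.3813/√0.8546) = 27.4%.

27.4%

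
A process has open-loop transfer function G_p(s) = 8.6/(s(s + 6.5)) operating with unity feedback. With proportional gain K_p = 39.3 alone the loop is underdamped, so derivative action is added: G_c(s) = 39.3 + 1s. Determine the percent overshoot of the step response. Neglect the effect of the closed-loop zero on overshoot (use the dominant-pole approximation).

Forward path: (39.3 + 1s)·8.6/(s(s+6.5)). The closed-loop characteristic equation is s² + (6.5 + 8.6·1)s + 8.6·39.3 = 0.
That is s² + 15.1s + 338 = 0, so ω_n = 18.38 rad/s and ζ = 15.1/(2·18.38) = 0.4107.
%OS = 100·exp(−πζ/√(1−ζ²)) = 24.3%.

24.3%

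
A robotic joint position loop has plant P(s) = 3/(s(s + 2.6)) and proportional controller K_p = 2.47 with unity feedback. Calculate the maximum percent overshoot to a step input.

From 1 + K_pP(s) = 0: s² + 2.6s + 7.41 = 0 ⇒ ω_n = 2.722, ζ = 0.4776.
%OS = 100·exp(−πζ/√(1−ζ²)) = 100·exp(−π·0.4776/√0.7719) = 18.1%.

18.1%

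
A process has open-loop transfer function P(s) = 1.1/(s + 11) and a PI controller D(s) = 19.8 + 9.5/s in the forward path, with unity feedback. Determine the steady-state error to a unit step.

0

The open loop D(s)P(s) has a pole at the origin (type 1), so the static position error constant is infinite and e_ss = 1/(1+∞) = 0.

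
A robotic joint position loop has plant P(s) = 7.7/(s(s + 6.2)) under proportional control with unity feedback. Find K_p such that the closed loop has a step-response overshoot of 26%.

From %OS = 100·exp(−πζ/√(1−ζ²)) = 26%, ζ = −ln(0.26)/√(π²+ln²(0.26)) = 0.3941.
Characteristic equation s² + 6.2s + 7.7K_p = 0 gives ζ = 6.2/(2√(7.7K_p)).
Setting ζ = 0.3941: √(7.7K_p) = 6.2/(2·0.3941) = 7.866, so K_p = 61.88/7.7 = 8.04.

K_p = 8.04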